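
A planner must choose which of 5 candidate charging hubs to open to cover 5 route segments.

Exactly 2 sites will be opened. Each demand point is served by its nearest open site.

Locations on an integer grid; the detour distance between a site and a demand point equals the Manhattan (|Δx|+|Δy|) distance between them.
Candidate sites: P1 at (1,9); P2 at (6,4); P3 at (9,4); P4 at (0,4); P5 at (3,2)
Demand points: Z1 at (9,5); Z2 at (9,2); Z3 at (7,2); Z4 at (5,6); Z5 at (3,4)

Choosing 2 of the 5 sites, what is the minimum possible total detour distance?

Open {P2, P3}.
  Z1→P3 1, Z2→P3 2, Z3→P2 3, Z4→P2 3, Z5→P2 3  ⇒ total 12.
Compare {P3, P5}: total 15.
Compare {P3, P4}: total 16.
No size-2 selection does better; minimum is 12.

12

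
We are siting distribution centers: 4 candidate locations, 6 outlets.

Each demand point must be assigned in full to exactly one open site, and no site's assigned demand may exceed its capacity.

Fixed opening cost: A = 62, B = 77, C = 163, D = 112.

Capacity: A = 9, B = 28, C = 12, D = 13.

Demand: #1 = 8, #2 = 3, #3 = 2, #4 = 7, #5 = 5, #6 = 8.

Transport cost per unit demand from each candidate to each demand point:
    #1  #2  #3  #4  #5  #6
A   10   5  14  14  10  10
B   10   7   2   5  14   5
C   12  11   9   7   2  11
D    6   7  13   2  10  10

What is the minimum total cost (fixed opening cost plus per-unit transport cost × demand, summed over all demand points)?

363

Open {A, B}; cheapest assignment that respects the capacities:
  A (cap 9, load 8): #2, #5 — cost 3×5 + 5×10 = 65
  B (cap 28, load 25): #1, #3, #4, #6 — cost 8×10 + 2×2 + 7×5 + 8×5 = 159
  Shipping 224, fixed 139 → total 363.
  Any other capacity-feasible assignment to {A, B} ships for at least 224.
Compare {B, D}: its best feasible assignment gives total 387.
Compare {B, C}: its best feasible assignment gives total 430.
Every other set of open sites that can feasibly serve all demand totals ≥ 387 even under its best assignment. Minimum: 363.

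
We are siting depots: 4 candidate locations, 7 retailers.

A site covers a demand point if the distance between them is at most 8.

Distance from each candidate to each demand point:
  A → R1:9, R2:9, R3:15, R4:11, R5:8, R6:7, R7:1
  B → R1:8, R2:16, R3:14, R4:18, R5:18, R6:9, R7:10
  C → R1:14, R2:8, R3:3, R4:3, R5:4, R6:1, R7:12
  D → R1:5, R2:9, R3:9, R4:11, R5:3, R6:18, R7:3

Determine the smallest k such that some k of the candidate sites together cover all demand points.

2

Coverage sets (demand points within 8 of each site):
  A: {R5, R6, R7}
  B: {R1}
  C: {R2, R3, R4, R5, R6}
  D: {R1, R5, R7}
No single site covers all 7 demand points.
But {C, D} covers everything, so the minimum is 2.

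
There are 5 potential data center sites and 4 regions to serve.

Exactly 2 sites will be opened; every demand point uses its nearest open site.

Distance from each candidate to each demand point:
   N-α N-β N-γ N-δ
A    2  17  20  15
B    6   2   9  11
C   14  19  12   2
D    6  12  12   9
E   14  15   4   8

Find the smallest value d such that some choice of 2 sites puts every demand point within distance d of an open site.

8

Open {B, E}.
  Farthest demand point is N-δ at distance 8 (to E); all others are ≤ 8.
With {B, C} the worst case is 9.
With {B, D} the worst case is 9.
No size-2 selection achieves below 8.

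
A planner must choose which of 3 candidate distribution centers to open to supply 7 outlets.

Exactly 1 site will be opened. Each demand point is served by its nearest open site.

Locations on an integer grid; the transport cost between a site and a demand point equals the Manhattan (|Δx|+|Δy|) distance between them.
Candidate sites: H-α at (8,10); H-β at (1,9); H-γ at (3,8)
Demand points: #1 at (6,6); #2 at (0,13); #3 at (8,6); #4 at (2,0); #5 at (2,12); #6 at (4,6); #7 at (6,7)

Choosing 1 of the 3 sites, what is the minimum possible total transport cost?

Open {H-γ}.
  #1→H-γ 5, #2→H-γ 8, #3→H-γ 7, #4→H-γ 9, #5→H-γ 5, #6→H-γ 3, #7→H-γ 4  ⇒ total 41.
Compare {H-β}: total 50.
Compare {H-α}: total 58.

41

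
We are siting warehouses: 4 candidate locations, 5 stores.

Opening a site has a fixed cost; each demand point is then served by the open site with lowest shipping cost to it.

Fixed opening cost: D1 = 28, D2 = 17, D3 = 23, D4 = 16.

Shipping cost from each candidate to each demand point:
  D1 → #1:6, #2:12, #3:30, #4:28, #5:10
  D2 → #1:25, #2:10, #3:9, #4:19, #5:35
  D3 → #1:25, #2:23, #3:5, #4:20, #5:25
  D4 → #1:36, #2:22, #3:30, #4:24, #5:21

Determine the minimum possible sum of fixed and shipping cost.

99

Open {D1, D2}: assign each demand point to its cheapest open site.
  #1→D1 6, #2→D2 10, #3→D2 9, #4→D2 19, #5→D1 10
  shipping cost 54, fixed 45 → total 99.
Compare {D1, D3}: shipping cost 53 + fixed 51 = 104.
Compare {D1}: shipping cost 86 + fixed 28 = 114.
Compare {D2}: shipping cost 98 + fixed 17 = 115.
All other subsets cost ≥ 104. Minimum total cost: 99.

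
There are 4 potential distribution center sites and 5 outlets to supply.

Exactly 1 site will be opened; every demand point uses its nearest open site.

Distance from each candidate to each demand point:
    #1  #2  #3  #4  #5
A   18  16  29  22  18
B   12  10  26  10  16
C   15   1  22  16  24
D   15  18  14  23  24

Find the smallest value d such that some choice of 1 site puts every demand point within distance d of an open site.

Open {C}.
  Farthest demand point is #5 at distance 24 (to C); all others are ≤ 24.
With {D} the worst case is 24.
With {B} the worst case is 26.
No size-1 selection achieves below 24.

24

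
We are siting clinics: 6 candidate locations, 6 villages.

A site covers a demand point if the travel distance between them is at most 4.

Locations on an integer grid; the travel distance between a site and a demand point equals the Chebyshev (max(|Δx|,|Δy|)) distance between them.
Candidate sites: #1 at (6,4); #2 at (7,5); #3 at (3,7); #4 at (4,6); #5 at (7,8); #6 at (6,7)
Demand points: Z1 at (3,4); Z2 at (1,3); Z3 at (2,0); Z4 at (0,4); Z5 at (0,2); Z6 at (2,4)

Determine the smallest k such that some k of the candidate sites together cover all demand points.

2

Coverage sets (demand points within 4 of each site):
  #1: {Z1, Z3, Z6}
  #2: {Z1}
  #3: {Z1, Z2, Z4, Z6}
  #4: {Z1, Z2, Z4, Z5, Z6}
  #5: {Z1}
  #6: {Z1, Z6}
No single site covers all 6 demand points.
But {#1, #4} covers everything, so the minimum is 2.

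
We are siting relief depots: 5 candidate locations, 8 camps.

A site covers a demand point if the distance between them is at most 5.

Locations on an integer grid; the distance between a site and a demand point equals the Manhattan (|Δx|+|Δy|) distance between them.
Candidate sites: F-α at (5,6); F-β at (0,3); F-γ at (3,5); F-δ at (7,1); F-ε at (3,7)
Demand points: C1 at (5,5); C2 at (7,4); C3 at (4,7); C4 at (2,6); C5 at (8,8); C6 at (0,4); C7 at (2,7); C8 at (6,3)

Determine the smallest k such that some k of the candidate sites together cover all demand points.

2

Coverage sets (demand points within 5 of each site):
  F-α: {C1, C2, C3, C4, C5, C7, C8}
  F-β: {C4, C6}
  F-γ: {C1, C2, C3, C4, C6, C7, C8}
  F-δ: {C2, C8}
  F-ε: {C1, C3, C4, C7}
No single site covers all 8 demand points.
But {F-α, F-β} covers everything, so the minimum is 2.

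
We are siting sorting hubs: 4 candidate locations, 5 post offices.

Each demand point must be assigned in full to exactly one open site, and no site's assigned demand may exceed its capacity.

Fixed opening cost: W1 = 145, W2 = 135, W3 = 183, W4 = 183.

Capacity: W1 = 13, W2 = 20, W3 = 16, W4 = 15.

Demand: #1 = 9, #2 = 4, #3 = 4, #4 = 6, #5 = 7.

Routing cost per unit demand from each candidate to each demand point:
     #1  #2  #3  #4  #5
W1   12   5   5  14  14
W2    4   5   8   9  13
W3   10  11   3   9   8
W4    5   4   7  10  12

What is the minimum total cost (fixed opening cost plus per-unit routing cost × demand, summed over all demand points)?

Open {W2, W3}; cheapest assignment that respects the capacities:
  W2 (cap 20, load 19): #1, #2, #4 — cost 9×4 + 4×5 + 6×9 = 110
  W3 (cap 16, load 11): #3, #5 — cost 4×3 + 7×8 = 68
  Shipping 178, fixed 318 → total 496.
  Any other capacity-feasible assignment to {W2, W3} ships for at least 178.
Compare {W1, W2}: its best feasible assignment gives total 508.
Compare {W2, W4}: its best feasible assignment gives total 536.
Every other set of open sites that can feasibly serve all demand totals ≥ 508 even under its best assignment. Minimum: 496.

496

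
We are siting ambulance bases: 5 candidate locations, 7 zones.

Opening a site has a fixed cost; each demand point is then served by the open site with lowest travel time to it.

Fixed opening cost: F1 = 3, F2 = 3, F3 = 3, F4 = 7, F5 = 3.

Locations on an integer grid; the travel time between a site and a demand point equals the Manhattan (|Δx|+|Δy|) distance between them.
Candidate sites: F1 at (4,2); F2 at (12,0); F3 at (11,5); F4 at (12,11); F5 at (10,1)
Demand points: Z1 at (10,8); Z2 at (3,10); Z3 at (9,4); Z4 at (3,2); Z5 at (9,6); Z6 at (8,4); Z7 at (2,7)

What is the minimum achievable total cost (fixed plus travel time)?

Open {F1, F3}: assign each demand point to its cheapest open site.
  Z1→F3 4, Z2→F1 9, Z3→F3 3, Z4→F1 1, Z5→F3 3, Z6→F3 4, Z7→F1 7
  travel time 31, fixed 6 → total 37.
Compare {F1, F2, F3}: travel time 31 + fixed 9 = 40.
Compare {F1, F3, F5}: travel time 31 + fixed 9 = 40.
Compare {F1, F2, F3, F5}: travel time 31 + fixed 12 = 43.
All other subsets cost ≥ 40. Minimum total cost: 37.

37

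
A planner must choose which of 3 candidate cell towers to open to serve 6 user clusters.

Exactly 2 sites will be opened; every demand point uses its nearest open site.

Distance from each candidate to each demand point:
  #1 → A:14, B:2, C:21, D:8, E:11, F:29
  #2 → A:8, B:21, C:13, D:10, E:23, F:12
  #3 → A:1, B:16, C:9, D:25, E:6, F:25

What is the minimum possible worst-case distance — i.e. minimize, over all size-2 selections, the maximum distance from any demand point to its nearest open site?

Open {#1, #2}.
  Farthest demand point is C at distance 13 (to #2); all others are ≤ 13.
With {#2, #3} the worst case is 16.
With {#1, #3} the worst case is 25.
No size-2 selection achieves below 13.

13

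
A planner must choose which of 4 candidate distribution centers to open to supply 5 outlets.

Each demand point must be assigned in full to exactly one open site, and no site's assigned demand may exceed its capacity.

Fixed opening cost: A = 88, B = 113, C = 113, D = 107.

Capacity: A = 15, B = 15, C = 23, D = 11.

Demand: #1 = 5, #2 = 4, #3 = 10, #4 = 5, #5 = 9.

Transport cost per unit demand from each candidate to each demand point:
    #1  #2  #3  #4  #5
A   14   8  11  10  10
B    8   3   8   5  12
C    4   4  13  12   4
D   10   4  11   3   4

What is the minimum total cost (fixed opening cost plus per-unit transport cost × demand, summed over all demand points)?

Open {B, C}; cheapest assignment that respects the capacities:
  B (cap 15, load 15): #3, #4 — cost 10×8 + 5×5 = 105
  C (cap 23, load 18): #1, #2, #5 — cost 5×4 + 4×4 + 9×4 = 72
  Shipping 177, fixed 226 → total 403.
  Any other capacity-feasible assignment to {B, C} ships for at least 177.
Compare {A, C}: its best feasible assignment gives total 433.
Compare {C, D}: its best feasible assignment gives total 462.
Every other set of open sites that can feasibly serve all demand totals ≥ 433 even under its best assignment. Minimum: 403.

403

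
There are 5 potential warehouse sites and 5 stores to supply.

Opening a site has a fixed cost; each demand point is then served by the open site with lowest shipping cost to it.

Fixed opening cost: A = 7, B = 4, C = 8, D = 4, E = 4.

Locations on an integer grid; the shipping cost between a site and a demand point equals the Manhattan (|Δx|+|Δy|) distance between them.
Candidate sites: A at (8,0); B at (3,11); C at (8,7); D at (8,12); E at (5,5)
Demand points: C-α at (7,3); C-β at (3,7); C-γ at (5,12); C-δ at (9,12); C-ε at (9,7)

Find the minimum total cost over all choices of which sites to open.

26

Open {D, E}: assign each demand point to its cheapest open site.
  C-α→E 4, C-β→E 4, C-γ→D 3, C-δ→D 1, C-ε→D 6
  shipping cost 18, fixed 8 → total 26.
Compare {C, D}: shipping cost 15 + fixed 12 = 27.
Compare {C, D, E}: shipping cost 13 + fixed 16 = 29.
Compare {B, C, D}: shipping cost 14 + fixed 16 = 30.
All other subsets cost ≥ 27. Minimum total cost: 26.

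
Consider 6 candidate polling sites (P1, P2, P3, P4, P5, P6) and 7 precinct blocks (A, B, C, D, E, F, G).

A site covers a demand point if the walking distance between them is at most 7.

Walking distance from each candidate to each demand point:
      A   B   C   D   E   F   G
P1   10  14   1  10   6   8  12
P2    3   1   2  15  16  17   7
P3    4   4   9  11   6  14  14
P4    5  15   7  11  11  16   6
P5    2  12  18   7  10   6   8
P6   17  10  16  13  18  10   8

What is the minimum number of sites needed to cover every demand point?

3

Coverage sets (demand points within 7 of each site):
  P1: {C, E}
  P2: {A, B, C, G}
  P3: {A, B, E}
  P4: {A, C, G}
  P5: {A, D, F}
  P6: {}
No 2 sites suffice: every size-2 union leaves at least one demand point uncovered.
But {P1, P2, P5} covers everything, so the minimum is 3.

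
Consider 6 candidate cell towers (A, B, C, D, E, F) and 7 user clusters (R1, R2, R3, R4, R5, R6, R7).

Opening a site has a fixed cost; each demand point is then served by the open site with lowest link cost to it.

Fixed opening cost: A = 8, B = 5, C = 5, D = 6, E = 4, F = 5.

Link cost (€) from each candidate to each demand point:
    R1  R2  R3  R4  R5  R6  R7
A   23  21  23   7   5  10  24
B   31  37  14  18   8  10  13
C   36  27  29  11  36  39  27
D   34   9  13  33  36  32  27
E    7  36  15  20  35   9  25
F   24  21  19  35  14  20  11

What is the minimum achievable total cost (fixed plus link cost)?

Open {A, D, E, F}: assign each demand point to its cheapest open site.
  R1→E 7, R2→D 9, R3→D 13, R4→A 7, R5→A 5, R6→E 9, R7→F 11
  link cost 61, fixed 23 → total 84.
Compare {A, B, D, E}: link cost 63 + fixed 23 = 86.
Compare {A, B, D, E, F}: link cost 61 + fixed 28 = 89.
Compare {A, C, D, E, F}: link cost 61 + fixed 28 = 89.
All other subsets cost ≥ 86. Minimum total cost: 84.

84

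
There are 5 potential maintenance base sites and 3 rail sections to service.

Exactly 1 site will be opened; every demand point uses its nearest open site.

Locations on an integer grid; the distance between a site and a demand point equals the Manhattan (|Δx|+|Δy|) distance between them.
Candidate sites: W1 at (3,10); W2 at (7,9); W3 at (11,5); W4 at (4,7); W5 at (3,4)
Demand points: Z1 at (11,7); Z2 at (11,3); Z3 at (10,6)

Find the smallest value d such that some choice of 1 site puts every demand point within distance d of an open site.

Open {W3}.
  Farthest demand point is Z1 at distance 2 (to W3); all others are ≤ 2.
With {W2} the worst case is 10.
With {W4} the worst case is 11.
No size-1 selection achieves below 2.

2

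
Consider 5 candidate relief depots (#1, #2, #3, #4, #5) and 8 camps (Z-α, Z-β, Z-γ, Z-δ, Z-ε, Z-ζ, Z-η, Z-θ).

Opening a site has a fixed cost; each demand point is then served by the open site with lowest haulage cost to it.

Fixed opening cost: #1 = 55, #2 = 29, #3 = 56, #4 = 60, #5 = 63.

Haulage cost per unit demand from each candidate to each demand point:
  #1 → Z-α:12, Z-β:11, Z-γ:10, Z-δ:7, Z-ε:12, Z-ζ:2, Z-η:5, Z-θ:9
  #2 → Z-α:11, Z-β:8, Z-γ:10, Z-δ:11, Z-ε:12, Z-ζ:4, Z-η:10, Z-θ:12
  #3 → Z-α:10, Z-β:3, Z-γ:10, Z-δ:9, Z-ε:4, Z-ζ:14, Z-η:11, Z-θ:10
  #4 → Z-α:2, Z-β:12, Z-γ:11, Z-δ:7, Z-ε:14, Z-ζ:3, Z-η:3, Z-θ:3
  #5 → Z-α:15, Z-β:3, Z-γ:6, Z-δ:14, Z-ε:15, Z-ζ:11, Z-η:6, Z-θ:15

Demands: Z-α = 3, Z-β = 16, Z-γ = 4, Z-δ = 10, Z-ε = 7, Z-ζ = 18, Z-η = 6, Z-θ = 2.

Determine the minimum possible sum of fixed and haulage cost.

386

Open {#3, #4}: assign each demand point to its cheapest open site.
  Z-α→#4 3×2=6, Z-β→#3 16×3=48, Z-γ→#3 4×10=40, Z-δ→#4 10×7=70, Z-ε→#3 7×4=28, Z-ζ→#4 18×3=54, Z-η→#4 6×3=18, Z-θ→#4 2×3=6
  haulage cost 270, fixed 116 → total 386.
Compare {#1, #3}: haulage cost 300 + fixed 111 = 411.
Compare {#2, #3, #4}: haulage cost 270 + fixed 145 = 415.
Compare {#1, #3, #4}: haulage cost 252 + fixed 171 = 423.
All other subsets cost ≥ 411. Minimum total cost: 386.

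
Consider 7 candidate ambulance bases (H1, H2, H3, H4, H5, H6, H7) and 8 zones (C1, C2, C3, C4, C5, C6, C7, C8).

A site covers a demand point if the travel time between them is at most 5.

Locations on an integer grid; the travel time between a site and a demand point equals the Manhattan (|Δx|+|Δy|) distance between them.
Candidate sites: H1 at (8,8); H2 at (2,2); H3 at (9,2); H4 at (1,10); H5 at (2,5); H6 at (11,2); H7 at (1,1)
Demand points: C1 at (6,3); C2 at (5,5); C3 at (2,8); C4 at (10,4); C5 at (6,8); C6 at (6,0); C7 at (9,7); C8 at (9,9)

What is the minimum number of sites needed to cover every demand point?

3

Coverage sets (demand points within 5 of each site):
  H1: {C5, C7, C8}
  H2: {C1}
  H3: {C1, C4, C6, C7}
  H4: {C3}
  H5: {C2, C3}
  H6: {C4}
  H7: {}
No 2 sites suffice: every size-2 union leaves at least one demand point uncovered.
But {H1, H3, H5} covers everything, so the minimum is 3.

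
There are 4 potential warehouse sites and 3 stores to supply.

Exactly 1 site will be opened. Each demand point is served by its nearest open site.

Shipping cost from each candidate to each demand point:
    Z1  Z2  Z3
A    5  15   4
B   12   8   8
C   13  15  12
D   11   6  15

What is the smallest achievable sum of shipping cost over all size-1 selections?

Open {A}.
  Z1→A 5, Z2→A 15, Z3→A 4  ⇒ total 24.
Compare {B}: total 28.
Compare {D}: total 32.
No size-1 selection does better; minimum is 24.

24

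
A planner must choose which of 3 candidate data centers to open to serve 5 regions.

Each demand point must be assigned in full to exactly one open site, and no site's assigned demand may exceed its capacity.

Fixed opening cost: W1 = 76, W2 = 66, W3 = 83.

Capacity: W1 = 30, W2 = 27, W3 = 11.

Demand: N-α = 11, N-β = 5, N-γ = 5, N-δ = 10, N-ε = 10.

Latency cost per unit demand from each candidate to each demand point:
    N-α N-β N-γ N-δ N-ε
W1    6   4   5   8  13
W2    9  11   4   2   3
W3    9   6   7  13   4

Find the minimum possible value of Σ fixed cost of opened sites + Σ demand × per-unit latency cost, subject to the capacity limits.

298

Open {W1, W2}; cheapest assignment that respects the capacities:
  W1 (cap 30, load 16): N-α, N-β — cost 11×6 + 5×4 = 86
  W2 (cap 27, load 25): N-γ, N-δ, N-ε — cost 5×4 + 10×2 + 10×3 = 70
  Shipping 156, fixed 142 → total 298.
  Any other capacity-feasible assignment to {W1, W2} ships for at least 156.
Compare {W1, W2, W3}: its best feasible assignment gives total 381.
Compare {W1, W3}: its best feasible assignment gives total 513.
Every other set of open sites that can feasibly serve all demand totals ≥ 381 even under its best assignment. Minimum: 298.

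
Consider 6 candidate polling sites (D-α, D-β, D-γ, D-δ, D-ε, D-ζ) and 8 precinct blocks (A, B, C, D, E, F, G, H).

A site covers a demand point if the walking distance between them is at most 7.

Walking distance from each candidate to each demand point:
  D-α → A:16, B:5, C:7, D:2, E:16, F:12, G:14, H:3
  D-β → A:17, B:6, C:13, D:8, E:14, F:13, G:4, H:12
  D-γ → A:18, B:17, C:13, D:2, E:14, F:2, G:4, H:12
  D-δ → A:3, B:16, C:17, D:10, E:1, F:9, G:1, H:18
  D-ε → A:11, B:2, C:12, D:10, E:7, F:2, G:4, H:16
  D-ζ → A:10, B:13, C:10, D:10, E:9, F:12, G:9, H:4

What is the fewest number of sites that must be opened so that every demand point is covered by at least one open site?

Coverage sets (demand points within 7 of each site):
  D-α: {B, C, D, H}
  D-β: {B, G}
  D-γ: {D, F, G}
  D-δ: {A, E, G}
  D-ε: {B, E, F, G}
  D-ζ: {H}
No 2 sites suffice: every size-2 union leaves at least one demand point uncovered.
But {D-α, D-γ, D-δ} covers everything, so the minimum is 3.

3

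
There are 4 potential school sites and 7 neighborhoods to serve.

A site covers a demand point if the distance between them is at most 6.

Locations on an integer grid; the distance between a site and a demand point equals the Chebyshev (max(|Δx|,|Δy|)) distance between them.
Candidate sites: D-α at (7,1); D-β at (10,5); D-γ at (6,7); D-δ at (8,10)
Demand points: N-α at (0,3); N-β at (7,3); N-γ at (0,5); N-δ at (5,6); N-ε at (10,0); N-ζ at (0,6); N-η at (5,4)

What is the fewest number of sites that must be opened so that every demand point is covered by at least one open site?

Coverage sets (demand points within 6 of each site):
  D-α: {N-β, N-δ, N-ε, N-η}
  D-β: {N-β, N-δ, N-ε, N-η}
  D-γ: {N-α, N-β, N-γ, N-δ, N-ζ, N-η}
  D-δ: {N-δ, N-η}
No single site covers all 7 demand points.
But {D-α, D-γ} covers everything, so the minimum is 2.

2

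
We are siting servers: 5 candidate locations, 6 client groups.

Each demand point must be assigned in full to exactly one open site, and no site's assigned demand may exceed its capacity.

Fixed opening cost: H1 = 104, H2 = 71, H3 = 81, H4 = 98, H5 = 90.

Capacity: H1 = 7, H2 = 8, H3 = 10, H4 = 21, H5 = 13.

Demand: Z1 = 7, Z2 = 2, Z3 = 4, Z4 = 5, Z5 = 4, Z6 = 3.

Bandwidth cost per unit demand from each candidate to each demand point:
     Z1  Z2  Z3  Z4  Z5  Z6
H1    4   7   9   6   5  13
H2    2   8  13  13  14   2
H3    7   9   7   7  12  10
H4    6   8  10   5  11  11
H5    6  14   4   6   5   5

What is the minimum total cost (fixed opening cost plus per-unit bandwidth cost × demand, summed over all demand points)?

Open {H4, H5}; cheapest assignment that respects the capacities:
  H4 (cap 21, load 14): Z1, Z2, Z4 — cost 7×6 + 2×8 + 5×5 = 83
  H5 (cap 13, load 11): Z3, Z5, Z6 — cost 4×4 + 4×5 + 3×5 = 51
  Shipping 134, fixed 188 → total 322.
  Any other capacity-feasible assignment to {H4, H5} ships for at least 134.
Compare {H2, H4}: its best feasible assignment gives total 341.
Compare {H2, H3, H5}: its best feasible assignment gives total 360.
Every other set of open sites that can feasibly serve all demand totals ≥ 341 even under its best assignment. Minimum: 322.

322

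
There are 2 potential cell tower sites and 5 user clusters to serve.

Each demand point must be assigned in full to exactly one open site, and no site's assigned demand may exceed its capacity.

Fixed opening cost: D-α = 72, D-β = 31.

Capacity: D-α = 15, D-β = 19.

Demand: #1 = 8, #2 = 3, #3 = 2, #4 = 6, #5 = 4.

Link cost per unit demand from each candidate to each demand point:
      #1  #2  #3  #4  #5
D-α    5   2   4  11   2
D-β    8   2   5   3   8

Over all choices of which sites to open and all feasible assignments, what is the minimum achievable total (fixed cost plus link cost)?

183

Open {D-α, D-β}; cheapest assignment that respects the capacities:
  D-α (cap 15, load 14): #1, #3, #5 — cost 8×5 + 2×4 + 4×2 = 56
  D-β (cap 19, load 9): #2, #4 — cost 3×2 + 6×3 = 24
  Shipping 80, fixed 103 → total 183.
  Any other capacity-feasible assignment to {D-α, D-β} ships for at least 80.
Total demand is 23 and no other set of sites has combined capacity ≥ 23, so {D-α, D-β} is the only feasible choice of open sites. Minimum: 183.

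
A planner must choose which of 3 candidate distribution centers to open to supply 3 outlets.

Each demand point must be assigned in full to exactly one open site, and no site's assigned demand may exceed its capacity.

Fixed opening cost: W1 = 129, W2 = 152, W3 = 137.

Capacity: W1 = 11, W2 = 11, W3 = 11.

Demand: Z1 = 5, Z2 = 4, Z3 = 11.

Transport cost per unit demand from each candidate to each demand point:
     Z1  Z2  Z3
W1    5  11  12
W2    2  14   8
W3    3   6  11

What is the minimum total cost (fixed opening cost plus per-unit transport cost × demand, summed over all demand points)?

Open {W2, W3}; cheapest assignment that respects the capacities:
  W2 (cap 11, load 11): Z3 — cost 11×8 = 88
  W3 (cap 11, load 9): Z1, Z2 — cost 5×3 + 4×6 = 39
  Shipping 127, fixed 289 → total 416.
  Any other capacity-feasible assignment to {W2, W3} ships for at least 127.
Compare {W1, W3}: its best feasible assignment gives total 437.
Compare {W1, W2}: its best feasible assignment gives total 438.
Every other set of open sites that can feasibly serve all demand totals ≥ 437 even under its best assignment. Minimum: 416.

416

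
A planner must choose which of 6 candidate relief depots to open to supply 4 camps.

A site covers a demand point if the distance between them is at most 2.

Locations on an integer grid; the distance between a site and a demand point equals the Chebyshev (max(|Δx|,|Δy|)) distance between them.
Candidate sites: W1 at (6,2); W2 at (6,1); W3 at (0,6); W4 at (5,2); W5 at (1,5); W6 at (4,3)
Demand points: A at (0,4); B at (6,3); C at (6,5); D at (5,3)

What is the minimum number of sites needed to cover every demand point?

Coverage sets (demand points within 2 of each site):
  W1: {B, D}
  W2: {B, D}
  W3: {A}
  W4: {B, D}
  W5: {A}
  W6: {B, C, D}
No single site covers all 4 demand points.
But {W3, W6} covers everything, so the minimum is 2.

2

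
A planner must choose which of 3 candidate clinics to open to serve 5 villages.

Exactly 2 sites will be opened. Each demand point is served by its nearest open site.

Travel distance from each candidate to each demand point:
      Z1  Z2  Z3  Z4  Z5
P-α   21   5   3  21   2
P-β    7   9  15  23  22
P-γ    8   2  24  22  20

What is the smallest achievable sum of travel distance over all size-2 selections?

Open {P-α, P-γ}.
  Z1→P-γ 8, Z2→P-γ 2, Z3→P-α 3, Z4→P-α 21, Z5→P-α 2  ⇒ total 36.
Compare {P-α, P-β}: total 38.
Compare {P-β, P-γ}: total 66.

36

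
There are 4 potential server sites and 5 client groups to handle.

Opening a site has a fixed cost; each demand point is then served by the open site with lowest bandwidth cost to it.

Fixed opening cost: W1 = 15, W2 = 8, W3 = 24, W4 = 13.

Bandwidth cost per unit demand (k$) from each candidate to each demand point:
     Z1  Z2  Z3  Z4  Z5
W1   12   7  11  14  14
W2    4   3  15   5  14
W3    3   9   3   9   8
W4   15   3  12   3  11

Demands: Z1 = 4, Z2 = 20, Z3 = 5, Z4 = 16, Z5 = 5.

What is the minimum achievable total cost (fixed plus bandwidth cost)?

212

Open {W3, W4}: assign each demand point to its cheapest open site.
  Z1→W3 4×3=12, Z2→W4 20×3=60, Z3→W3 5×3=15, Z4→W4 16×3=48, Z5→W3 5×8=40
  bandwidth cost 175, fixed 37 → total 212.
Compare {W2, W3, W4}: bandwidth cost 175 + fixed 45 = 220.
Compare {W1, W3, W4}: bandwidth cost 175 + fixed 52 = 227.
Compare {W1, W2, W3, W4}: bandwidth cost 175 + fixed 60 = 235.
All other subsets cost ≥ 220. Minimum total cost: 212.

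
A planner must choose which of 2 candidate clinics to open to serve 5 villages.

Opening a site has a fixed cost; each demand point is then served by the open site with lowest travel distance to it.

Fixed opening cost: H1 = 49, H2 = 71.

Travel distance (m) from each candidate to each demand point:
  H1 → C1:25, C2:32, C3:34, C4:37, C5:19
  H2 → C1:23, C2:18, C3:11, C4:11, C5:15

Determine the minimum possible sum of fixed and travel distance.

Open {H2}: assign each demand point to its cheapest open site.
  C1→H2 23, C2→H2 18, C3→H2 11, C4→H2 11, C5→H2 15
  travel distance 78, fixed 71 → total 149.
Compare {H1}: travel distance 147 + fixed 49 = 196.
Compare {H1, H2}: travel distance 78 + fixed 120 = 198.

149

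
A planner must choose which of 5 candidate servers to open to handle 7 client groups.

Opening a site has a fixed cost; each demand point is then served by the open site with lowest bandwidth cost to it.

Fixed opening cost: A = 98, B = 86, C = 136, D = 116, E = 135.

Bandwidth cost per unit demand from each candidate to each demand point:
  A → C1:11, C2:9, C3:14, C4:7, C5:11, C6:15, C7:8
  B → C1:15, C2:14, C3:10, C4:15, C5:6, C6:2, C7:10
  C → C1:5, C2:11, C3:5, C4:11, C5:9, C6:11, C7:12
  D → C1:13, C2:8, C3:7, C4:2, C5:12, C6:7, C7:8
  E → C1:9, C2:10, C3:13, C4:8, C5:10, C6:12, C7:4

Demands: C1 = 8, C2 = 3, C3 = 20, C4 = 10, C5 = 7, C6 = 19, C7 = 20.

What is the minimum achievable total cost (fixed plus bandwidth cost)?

730

Open {B, D}: assign each demand point to its cheapest open site.
  C1→D 8×13=104, C2→D 3×8=24, C3→D 20×7=140, C4→D 10×2=20, C5→B 7×6=42, C6→B 19×2=38, C7→D 20×8=160
  bandwidth cost 528, fixed 202 → total 730.
Compare {B, D, E}: bandwidth cost 416 + fixed 337 = 753.
Compare {B, C, D}: bandwidth cost 424 + fixed 338 = 762.
Compare {B, E}: bandwidth cost 542 + fixed 221 = 763.
All other subsets cost ≥ 753. Minimum total cost: 730.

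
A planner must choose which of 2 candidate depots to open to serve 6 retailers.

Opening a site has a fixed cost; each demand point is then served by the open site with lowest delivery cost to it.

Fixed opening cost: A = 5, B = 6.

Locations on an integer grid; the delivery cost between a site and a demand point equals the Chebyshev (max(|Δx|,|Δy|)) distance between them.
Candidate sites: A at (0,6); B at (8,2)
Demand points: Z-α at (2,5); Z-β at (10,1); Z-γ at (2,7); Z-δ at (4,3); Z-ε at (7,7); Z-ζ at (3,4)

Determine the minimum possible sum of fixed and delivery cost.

Open {A, B}: assign each demand point to its cheapest open site.
  Z-α→A 2, Z-β→B 2, Z-γ→A 2, Z-δ→A 4, Z-ε→B 5, Z-ζ→A 3
  delivery cost 18, fixed 11 → total 29.
Compare {A}: delivery cost 28 + fixed 5 = 33.
Compare {B}: delivery cost 28 + fixed 6 = 34.

29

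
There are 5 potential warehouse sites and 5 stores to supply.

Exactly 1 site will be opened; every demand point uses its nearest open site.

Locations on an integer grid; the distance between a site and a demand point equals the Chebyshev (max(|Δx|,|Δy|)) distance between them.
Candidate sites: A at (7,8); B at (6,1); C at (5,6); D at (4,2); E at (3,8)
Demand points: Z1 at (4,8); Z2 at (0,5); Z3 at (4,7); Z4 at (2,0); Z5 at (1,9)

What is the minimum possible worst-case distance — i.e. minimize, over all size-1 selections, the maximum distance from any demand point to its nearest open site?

6

Open {C}.
  Farthest demand point is Z4 at distance 6 (to C); all others are ≤ 6.
With {D} the worst case is 7.
With {A} the worst case is 8.
No size-1 selection achieves below 6.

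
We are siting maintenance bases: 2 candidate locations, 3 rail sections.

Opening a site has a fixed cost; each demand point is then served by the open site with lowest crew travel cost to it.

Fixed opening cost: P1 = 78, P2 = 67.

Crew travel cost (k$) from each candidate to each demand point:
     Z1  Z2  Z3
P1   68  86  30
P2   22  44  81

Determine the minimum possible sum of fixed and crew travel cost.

Open {P2}: assign each demand point to its cheapest open site.
  Z1→P2 22, Z2→P2 44, Z3→P2 81
  crew travel cost 147, fixed 67 → total 214.
Compare {P1, P2}: crew travel cost 96 + fixed 145 = 241.
Compare {P1}: crew travel cost 184 + fixed 78 = 262.

214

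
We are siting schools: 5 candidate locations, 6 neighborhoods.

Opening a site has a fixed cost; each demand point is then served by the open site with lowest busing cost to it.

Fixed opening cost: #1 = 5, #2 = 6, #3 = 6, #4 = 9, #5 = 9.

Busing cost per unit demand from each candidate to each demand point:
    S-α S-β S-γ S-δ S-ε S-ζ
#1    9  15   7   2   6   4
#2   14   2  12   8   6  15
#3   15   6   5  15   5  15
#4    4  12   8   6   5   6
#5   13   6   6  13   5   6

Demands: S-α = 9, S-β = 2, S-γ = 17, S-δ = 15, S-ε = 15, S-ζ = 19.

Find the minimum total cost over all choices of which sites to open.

Open {#1, #2, #3, #4}: assign each demand point to its cheapest open site.
  S-α→#4 9×4=36, S-β→#2 2×2=4, S-γ→#3 17×5=85, S-δ→#1 15×2=30, S-ε→#3 15×5=75, S-ζ→#1 19×4=76
  busing cost 306, fixed 26 → total 332.
Compare {#1, #3, #4}: busing cost 314 + fixed 20 = 334.
Compare {#1, #2, #3, #4, #5}: busing cost 306 + fixed 35 = 341.
Compare {#1, #3, #4, #5}: busing cost 314 + fixed 29 = 343.
All other subsets cost ≥ 334. Minimum total cost: 332.

332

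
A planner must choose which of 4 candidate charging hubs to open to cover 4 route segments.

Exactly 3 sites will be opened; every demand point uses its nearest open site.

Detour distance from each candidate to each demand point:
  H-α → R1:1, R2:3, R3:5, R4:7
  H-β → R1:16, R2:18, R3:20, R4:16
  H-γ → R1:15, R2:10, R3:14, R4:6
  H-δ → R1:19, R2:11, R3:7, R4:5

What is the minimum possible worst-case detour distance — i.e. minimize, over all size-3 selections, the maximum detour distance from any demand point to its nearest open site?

Open {H-α, H-β, H-δ}.
  Farthest demand point is R3 at detour distance 5 (to H-α); all others are ≤ 5.
With {H-α, H-γ, H-δ} the worst case is 5.
With {H-α, H-β, H-γ} the worst case is 6.
No size-3 selection achieves below 5.

5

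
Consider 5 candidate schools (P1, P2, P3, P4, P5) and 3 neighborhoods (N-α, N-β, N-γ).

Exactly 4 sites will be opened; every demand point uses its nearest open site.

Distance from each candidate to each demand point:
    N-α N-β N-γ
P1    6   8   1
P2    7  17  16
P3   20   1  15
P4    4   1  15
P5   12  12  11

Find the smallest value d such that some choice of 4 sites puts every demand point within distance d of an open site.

Open {P1, P2, P3, P4}.
  Farthest demand point is N-α at distance 4 (to P4); all others are ≤ 4.
With {P1, P2, P4, P5} the worst case is 4.
With {P1, P3, P4, P5} the worst case is 4.
No size-4 selection achieves below 4.

4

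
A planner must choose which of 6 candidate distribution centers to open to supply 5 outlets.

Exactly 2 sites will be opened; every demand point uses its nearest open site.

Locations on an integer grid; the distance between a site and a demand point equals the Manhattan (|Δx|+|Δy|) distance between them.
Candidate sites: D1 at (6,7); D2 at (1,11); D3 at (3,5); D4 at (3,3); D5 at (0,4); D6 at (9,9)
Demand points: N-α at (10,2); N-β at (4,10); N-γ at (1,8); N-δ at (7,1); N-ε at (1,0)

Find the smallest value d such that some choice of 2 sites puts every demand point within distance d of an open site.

Open {D1, D4}.
  Farthest demand point is N-α at distance 8 (to D4); all others are ≤ 8.
With {D2, D4} the worst case is 8.
With {D3, D4} the worst case is 8.
No size-2 selection achieves below 8.

8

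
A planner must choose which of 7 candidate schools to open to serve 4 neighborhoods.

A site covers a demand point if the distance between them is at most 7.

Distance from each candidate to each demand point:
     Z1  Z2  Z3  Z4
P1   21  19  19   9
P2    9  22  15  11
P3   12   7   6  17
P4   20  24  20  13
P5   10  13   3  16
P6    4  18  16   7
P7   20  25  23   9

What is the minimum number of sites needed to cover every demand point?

Coverage sets (demand points within 7 of each site):
  P1: {}
  P2: {}
  P3: {Z2, Z3}
  P4: {}
  P5: {Z3}
  P6: {Z1, Z4}
  P7: {}
No single site covers all 4 demand points.
But {P3, P6} covers everything, so the minimum is 2.

2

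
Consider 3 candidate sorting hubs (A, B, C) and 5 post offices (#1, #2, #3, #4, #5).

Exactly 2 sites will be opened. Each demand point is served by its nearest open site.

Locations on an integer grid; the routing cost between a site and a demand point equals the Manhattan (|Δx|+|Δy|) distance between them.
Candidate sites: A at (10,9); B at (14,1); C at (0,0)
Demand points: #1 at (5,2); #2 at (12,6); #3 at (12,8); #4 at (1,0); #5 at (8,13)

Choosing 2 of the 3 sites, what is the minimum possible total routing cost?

Open {A, C}.
  #1→C 7, #2→A 5, #3→A 3, #4→C 1, #5→A 6  ⇒ total 22.
Compare {A, B}: total 38.
Compare {B, C}: total 42.

22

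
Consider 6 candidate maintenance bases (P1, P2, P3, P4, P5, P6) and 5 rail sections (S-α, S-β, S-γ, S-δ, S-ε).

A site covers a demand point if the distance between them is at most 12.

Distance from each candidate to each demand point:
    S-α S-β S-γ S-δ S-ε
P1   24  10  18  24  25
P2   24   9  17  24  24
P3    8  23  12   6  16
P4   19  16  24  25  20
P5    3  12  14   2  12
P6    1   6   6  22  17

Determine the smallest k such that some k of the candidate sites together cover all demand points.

2

Coverage sets (demand points within 12 of each site):
  P1: {S-β}
  P2: {S-β}
  P3: {S-α, S-γ, S-δ}
  P4: {}
  P5: {S-α, S-β, S-δ, S-ε}
  P6: {S-α, S-β, S-γ}
No single site covers all 5 demand points.
But {P3, P5} covers everything, so the minimum is 2.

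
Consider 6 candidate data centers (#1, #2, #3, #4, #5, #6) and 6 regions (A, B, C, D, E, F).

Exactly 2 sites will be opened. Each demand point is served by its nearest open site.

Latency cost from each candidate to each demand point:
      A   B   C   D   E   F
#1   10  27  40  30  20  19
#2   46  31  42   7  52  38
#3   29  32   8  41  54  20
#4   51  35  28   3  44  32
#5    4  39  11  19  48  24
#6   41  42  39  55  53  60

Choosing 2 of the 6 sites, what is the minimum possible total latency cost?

100

Open {#1, #5}.
  A→#5 4, B→#1 27, C→#5 11, D→#5 19, E→#1 20, F→#1 19  ⇒ total 100.
Compare {#1, #4}: total 107.
Compare {#1, #3}: total 114.
No size-2 selection does better; minimum is 100.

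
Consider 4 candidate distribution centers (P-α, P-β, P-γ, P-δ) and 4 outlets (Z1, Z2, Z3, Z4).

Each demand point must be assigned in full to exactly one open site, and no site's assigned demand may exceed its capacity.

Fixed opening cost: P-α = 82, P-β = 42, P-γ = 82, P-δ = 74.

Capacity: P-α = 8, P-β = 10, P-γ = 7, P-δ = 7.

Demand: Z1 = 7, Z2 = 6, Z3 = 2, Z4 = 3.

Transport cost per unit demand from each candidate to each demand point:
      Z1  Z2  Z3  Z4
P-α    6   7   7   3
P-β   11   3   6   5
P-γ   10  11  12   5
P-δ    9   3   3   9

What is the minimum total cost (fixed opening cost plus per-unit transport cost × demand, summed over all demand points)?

Open {P-α, P-β}; cheapest assignment that respects the capacities:
  P-α (cap 8, load 8): Z2, Z3 — cost 6×7 + 2×7 = 56
  P-β (cap 10, load 10): Z1, Z4 — cost 7×11 + 3×5 = 92
  Shipping 148, fixed 124 → total 272.
  Any other capacity-feasible assignment to {P-α, P-β} ships for at least 148.
Compare {P-α, P-β, P-δ}: its best feasible assignment gives total 279.
Compare {P-α, P-β, P-γ}: its best feasible assignment gives total 293.
Every other set of open sites that can feasibly serve all demand totals ≥ 279 even under its best assignment. Minimum: 272.

272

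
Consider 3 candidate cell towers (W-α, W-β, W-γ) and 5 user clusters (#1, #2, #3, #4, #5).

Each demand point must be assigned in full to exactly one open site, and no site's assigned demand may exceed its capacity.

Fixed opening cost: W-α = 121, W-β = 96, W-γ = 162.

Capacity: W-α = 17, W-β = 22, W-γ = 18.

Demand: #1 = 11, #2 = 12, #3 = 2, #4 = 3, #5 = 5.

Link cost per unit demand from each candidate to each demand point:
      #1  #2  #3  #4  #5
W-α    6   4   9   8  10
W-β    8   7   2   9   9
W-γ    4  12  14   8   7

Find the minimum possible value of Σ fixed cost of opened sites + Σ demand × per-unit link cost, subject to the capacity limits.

Open {W-α, W-β}; cheapest assignment that respects the capacities:
  W-α (cap 17, load 15): #2, #4 — cost 12×4 + 3×8 = 72
  W-β (cap 22, load 18): #1, #3, #5 — cost 11×8 + 2×2 + 5×9 = 137
  Shipping 209, fixed 217 → total 426.
  Any other capacity-feasible assignment to {W-α, W-β} ships for at least 209.
Compare {W-α, W-γ}: its best feasible assignment gives total 452.
Compare {W-β, W-γ}: its best feasible assignment gives total 452.
Every other set of open sites that can feasibly serve all demand totals ≥ 452 even under its best assignment. Minimum: 426.

426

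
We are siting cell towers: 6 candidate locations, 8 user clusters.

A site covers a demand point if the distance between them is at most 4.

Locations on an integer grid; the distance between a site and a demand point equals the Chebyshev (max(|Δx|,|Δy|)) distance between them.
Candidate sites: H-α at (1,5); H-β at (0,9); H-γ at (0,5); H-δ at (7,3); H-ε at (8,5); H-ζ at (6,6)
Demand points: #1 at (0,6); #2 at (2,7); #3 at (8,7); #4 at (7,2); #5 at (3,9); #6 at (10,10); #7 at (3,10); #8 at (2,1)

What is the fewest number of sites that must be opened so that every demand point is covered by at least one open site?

2

Coverage sets (demand points within 4 of each site):
  H-α: {#1, #2, #5, #8}
  H-β: {#1, #2, #5, #7}
  H-γ: {#1, #2, #5, #8}
  H-δ: {#3, #4}
  H-ε: {#3, #4}
  H-ζ: {#2, #3, #4, #5, #6, #7}
No single site covers all 8 demand points.
But {H-α, H-ζ} covers everything, so the minimum is 2.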